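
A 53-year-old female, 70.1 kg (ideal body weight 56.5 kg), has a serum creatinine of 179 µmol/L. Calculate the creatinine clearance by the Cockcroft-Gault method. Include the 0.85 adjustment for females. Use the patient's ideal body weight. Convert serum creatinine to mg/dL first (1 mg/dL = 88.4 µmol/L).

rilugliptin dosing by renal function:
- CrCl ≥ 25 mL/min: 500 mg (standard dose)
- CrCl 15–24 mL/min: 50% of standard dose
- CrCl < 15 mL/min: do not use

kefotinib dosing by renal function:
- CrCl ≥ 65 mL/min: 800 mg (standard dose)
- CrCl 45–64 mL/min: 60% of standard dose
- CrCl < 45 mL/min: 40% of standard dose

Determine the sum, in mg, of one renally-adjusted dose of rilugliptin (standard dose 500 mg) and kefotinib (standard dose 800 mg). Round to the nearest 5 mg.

820 mg

SCr = 179 / 88.4 = 2.025 mg/dL
CrCl = (140 − 53) × 56.5 / (72 × 2.025) × 0.85 = 4915.5 / 145.80 × 0.85 ≈ 28.7 mL/min
CrCl ≈ 29 mL/min.
rilugliptin: ≥ 25 mL/min → 100% of 500 mg = 500 mg.
kefotinib: < 45 mL/min → 40% of 800 mg = 320 mg.
Total = 500 + 320 = 820 mg.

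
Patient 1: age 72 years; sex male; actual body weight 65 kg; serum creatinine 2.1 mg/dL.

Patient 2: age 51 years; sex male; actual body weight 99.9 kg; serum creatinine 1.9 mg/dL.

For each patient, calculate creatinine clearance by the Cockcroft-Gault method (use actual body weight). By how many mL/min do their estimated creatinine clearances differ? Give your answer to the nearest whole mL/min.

36 mL/min

Patient 1: CrCl = (140 − 72) × 65 / (72 × 2.1) = 4420.0 / 151.20 ≈ 29.2 mL/min
Patient 2: CrCl = (140 − 51) × 99.9 / (72 × 1.9) = 8891.1 / 136.80 ≈ 65.0 mL/min
|29.2 − 65.0| = 35.8 mL/min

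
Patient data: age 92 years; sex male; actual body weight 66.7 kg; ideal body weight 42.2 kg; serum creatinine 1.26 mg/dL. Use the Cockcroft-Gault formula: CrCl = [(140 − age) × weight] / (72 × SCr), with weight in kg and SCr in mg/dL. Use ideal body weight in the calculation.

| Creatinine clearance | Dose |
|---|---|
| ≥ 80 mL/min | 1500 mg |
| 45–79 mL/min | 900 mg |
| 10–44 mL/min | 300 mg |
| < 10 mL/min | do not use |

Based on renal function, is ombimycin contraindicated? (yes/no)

CrCl = (140 − 92) × 42.2 / (72 × 1.26) = 2025.6 / 90.72 ≈ 22.3 mL/min
CrCl ≈ 22 mL/min, which is ≥ 10 mL/min.

no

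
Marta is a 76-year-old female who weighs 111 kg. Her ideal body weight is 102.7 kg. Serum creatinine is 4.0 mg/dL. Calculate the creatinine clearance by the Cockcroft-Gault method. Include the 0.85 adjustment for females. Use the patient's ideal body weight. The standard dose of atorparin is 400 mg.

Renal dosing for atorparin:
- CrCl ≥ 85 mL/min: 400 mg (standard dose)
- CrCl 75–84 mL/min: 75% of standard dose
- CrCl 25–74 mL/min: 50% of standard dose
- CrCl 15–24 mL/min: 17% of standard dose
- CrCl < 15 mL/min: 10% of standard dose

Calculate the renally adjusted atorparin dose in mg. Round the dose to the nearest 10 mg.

70 mg

CrCl = (140 − 76) × 102.7 / (72 × 4) × 0.85 = 6572.8 / 288.00 × 0.85 ≈ 19.4 mL/min
CrCl ≈ 19 mL/min → bracket 15–24 mL/min.
17% of 400 mg = 68 mg → 70 mg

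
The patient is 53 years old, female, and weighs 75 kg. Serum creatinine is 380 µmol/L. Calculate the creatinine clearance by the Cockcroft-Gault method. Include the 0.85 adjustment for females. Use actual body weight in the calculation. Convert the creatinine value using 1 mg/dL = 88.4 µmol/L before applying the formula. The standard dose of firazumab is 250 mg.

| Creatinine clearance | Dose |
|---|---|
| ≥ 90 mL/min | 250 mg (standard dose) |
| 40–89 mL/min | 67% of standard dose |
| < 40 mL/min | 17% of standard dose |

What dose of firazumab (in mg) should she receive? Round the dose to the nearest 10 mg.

40 mg

SCr = 380 / 88.4 = 4.299 mg/dL
CrCl = (140 − 53) × 75 / (72 × 4.299) × 0.85 = 6525.0 / 309.53 × 0.85 ≈ 17.9 mL/min
CrCl ≈ 18 mL/min → bracket < 40 mL/min.
17% of 250 mg = 42.5 mg → 40 mg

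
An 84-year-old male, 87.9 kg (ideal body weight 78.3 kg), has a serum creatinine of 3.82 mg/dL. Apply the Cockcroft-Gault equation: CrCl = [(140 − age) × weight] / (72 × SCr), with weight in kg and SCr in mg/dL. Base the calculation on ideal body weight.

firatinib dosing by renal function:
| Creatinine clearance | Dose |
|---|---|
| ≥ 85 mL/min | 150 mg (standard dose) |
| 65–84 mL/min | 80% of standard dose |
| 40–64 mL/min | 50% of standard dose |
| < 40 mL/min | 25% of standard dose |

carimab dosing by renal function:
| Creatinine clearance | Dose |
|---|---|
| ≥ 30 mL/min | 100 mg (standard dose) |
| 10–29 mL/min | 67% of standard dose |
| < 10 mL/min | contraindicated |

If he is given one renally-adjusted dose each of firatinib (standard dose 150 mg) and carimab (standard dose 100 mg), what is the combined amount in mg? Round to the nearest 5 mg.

105 mg

CrCl = (140 − 84) × 78.3 / (72 × 3.82) = 4384.8 / 275.04 ≈ 15.9 mL/min
CrCl ≈ 16 mL/min.
firatinib: < 40 mL/min → 25% of 150 mg = 37.5 mg.
carimab: 10–29 mL/min → 67% of 100 mg = 67 mg.
Total = 37.5 + 67 = 104.5 mg.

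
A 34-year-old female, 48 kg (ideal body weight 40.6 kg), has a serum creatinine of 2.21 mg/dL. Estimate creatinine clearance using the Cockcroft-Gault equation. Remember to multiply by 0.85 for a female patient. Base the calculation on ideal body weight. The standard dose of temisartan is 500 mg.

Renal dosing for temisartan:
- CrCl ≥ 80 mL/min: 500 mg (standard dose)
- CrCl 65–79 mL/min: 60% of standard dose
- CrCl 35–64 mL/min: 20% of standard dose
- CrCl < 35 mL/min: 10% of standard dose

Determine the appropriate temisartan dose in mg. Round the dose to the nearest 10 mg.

50 mg

CrCl = (140 − 34) × 40.6 / (72 × 2.21) × 0.85 = 4303.6 / 159.12 × 0.85 ≈ 23.0 mL/min
CrCl ≈ 23 mL/min → bracket < 35 mL/min.
10% of 500 mg = 50 mg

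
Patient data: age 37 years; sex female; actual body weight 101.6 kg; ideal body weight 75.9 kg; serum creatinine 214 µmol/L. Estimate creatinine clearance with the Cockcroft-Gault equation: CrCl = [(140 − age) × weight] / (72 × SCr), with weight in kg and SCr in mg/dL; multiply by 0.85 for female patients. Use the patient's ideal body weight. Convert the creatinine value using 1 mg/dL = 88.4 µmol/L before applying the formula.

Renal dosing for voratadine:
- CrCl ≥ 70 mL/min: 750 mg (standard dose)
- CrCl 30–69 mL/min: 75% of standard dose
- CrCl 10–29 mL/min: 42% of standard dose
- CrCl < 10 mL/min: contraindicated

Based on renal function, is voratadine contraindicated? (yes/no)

no

SCr = 214 / 88.4 = 2.421 mg/dL
CrCl = (140 − 37) × 75.9 / (72 × 2.421) × 0.85 = 7817.7 / 174.31 × 0.85 ≈ 38.1 mL/min
CrCl ≈ 38 mL/min, which is ≥ 10 mL/min.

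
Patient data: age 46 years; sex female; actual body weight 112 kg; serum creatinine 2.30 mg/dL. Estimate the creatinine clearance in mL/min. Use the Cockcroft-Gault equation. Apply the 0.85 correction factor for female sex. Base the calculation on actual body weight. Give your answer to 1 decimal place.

CrCl = (140 − 46) × 112 / (72 × 2.3) × 0.85 = 10528.0 / 165.60 × 0.85 ≈ 54.0 mL/min

54.0 mL/min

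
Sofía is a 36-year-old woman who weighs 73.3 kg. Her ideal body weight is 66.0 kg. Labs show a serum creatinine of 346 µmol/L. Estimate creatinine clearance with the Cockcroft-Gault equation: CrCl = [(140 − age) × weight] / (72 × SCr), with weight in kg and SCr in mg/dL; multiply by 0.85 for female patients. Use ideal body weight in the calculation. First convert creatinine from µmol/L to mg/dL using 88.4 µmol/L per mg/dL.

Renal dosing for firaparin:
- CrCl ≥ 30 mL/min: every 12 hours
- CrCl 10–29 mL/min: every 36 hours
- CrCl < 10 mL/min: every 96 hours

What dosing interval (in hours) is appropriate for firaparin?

every 36 hours

SCr = 346 / 88.4 = 3.914 mg/dL
CrCl = (140 − 36) × 66 / (72 × 3.914) × 0.85 = 6864.0 / 281.81 × 0.85 ≈ 20.7 mL/min
CrCl ≈ 21 mL/min → bracket 10–29 mL/min → every 36 hours.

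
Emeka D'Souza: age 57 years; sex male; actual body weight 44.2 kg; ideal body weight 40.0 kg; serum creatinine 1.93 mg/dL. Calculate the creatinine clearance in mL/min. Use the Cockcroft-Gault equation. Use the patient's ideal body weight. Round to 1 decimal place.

23.9 mL/min

CrCl = (140 − 57) × 40 / (72 × 1.93) = 3320.0 / 138.96 ≈ 23.9 mL/min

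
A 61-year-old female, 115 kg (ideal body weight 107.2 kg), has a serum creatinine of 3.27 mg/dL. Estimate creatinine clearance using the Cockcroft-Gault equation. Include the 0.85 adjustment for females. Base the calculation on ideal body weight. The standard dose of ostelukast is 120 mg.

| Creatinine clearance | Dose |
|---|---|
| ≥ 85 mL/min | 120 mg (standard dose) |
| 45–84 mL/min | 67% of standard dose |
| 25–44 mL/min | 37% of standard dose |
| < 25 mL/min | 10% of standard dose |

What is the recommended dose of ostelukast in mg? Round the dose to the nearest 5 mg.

45 mg

CrCl = (140 − 61) × 107.2 / (72 × 3.27) × 0.85 = 8468.8 / 235.44 × 0.85 ≈ 30.6 mL/min
CrCl ≈ 31 mL/min → bracket 25–44 mL/min.
37% of 120 mg = 44.4 mg → 45 mg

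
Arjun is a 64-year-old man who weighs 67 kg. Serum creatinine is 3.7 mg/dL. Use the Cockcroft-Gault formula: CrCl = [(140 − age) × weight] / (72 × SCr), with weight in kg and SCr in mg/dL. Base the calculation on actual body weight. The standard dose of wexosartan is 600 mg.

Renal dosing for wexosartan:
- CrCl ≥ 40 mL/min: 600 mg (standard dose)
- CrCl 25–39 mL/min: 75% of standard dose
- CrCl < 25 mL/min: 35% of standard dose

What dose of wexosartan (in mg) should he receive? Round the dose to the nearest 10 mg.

210 mg

CrCl = (140 − 64) × 67 / (72 × 3.7) = 5092.0 / 266.40 ≈ 19.1 mL/min
CrCl ≈ 19 mL/min → bracket < 25 mL/min.
35% of 600 mg = 210 mg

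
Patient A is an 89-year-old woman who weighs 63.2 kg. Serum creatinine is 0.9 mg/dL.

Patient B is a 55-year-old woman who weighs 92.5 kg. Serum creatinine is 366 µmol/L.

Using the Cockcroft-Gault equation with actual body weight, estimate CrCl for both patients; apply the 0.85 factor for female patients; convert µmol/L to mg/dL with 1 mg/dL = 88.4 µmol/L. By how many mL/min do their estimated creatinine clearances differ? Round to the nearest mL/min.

Patient A: CrCl = (140 − 89) × 63.2 / (72 × 0.9) × 0.85 = 3223.2 / 64.80 × 0.85 ≈ 42.3 mL/min
Patient B: SCr = 366 / 88.4 = 4.14 mg/dL
Patient B: CrCl = (140 − 55) × 92.5 / (72 × 4.14) × 0.85 = 7862.5 / 298.08 × 0.85 ≈ 22.4 mL/min
|42.3 − 22.4| = 19.9 mL/min

20 mL/min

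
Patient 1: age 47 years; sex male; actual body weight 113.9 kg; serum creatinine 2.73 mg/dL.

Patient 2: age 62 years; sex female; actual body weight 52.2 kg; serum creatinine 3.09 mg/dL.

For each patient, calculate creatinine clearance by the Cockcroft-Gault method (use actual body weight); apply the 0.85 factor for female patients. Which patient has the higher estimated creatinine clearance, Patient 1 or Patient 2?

Patient 1

Patient 1: CrCl = (140 − 47) × 113.9 / (72 × 2.73) = 10592.7 / 196.56 ≈ 53.9 mL/min
Patient 2: CrCl = (140 − 62) × 52.2 / (72 × 3.09) × 0.85 = 4071.6 / 222.48 × 0.85 ≈ 15.6 mL/min
53.9 vs 15.6 mL/min → Patient 1 is higher.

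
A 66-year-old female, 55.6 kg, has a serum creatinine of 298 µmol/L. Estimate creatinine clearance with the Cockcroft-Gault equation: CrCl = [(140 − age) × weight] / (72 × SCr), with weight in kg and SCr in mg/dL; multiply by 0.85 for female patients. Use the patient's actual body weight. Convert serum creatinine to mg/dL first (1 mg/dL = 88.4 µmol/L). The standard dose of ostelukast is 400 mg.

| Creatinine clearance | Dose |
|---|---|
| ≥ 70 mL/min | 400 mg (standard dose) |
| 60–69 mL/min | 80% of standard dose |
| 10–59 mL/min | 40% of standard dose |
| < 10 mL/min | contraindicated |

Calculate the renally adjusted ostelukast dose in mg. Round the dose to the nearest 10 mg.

SCr = 298 / 88.4 = 3.371 mg/dL
CrCl = (140 − 66) × 55.6 / (72 × 3.371) × 0.85 = 4114.4 / 242.71 × 0.85 ≈ 14.4 mL/min
CrCl ≈ 14 mL/min → bracket 10–59 mL/min.
40% of 400 mg = 160 mg

160 mg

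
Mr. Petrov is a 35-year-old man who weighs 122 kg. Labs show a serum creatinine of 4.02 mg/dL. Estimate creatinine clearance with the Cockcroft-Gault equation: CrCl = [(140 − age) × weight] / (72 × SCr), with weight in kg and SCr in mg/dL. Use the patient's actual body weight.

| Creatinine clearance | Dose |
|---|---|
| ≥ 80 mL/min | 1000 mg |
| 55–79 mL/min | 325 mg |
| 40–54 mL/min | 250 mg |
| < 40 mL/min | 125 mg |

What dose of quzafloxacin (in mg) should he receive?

250 mg

CrCl = (140 − 35) × 122 / (72 × 4.02) = 12810.0 / 289.44 ≈ 44.3 mL/min
CrCl ≈ 44 mL/min → bracket 40–54 mL/min.
Dose for this bracket: 250 mg.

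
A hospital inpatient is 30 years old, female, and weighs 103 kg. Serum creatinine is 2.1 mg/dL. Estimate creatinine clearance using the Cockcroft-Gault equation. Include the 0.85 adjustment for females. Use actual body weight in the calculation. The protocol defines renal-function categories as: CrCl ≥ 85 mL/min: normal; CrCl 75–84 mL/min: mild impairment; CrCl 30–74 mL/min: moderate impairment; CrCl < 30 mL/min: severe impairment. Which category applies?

CrCl = (140 − 30) × 103 / (72 × 2.1) × 0.85 = 11330.0 / 151.20 × 0.85 ≈ 63.7 mL/min
64 mL/min falls in the 'moderate impairment' range.

moderate impairment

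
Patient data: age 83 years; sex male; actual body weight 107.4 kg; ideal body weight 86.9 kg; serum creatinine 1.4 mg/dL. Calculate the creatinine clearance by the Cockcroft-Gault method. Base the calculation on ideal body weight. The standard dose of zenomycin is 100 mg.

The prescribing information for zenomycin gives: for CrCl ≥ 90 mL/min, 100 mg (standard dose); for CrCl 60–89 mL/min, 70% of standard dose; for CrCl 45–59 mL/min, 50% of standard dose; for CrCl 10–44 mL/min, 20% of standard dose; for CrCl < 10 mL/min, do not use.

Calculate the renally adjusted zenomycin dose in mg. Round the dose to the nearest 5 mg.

50 mg

CrCl = (140 − 83) × 86.9 / (72 × 1.4) = 4953.3 / 100.80 ≈ 49.1 mL/min
CrCl ≈ 49 mL/min → bracket 45–59 mL/min.
50% of 100 mg = 50 mg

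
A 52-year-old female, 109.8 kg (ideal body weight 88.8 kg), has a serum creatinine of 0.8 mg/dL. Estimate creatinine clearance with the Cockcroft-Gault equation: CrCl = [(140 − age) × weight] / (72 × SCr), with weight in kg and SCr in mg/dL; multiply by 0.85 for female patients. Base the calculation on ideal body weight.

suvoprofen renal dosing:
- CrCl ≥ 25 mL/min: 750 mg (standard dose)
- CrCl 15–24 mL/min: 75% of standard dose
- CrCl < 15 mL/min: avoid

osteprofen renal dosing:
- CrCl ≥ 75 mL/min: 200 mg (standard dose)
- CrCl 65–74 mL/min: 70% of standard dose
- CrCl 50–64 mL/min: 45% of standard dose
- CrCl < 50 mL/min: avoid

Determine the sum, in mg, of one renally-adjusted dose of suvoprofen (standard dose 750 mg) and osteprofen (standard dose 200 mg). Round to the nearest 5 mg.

950 mg

CrCl = (140 − 52) × 88.8 / (72 × 0.8) × 0.85 = 7814.4 / 57.60 × 0.85 ≈ 115.3 mL/min
CrCl ≈ 115 mL/min.
suvoprofen: ≥ 25 mL/min → 100% of 750 mg = 750 mg.
osteprofen: ≥ 75 mL/min → 100% of 200 mg = 200 mg.
Total = 750 + 200 = 950 mg.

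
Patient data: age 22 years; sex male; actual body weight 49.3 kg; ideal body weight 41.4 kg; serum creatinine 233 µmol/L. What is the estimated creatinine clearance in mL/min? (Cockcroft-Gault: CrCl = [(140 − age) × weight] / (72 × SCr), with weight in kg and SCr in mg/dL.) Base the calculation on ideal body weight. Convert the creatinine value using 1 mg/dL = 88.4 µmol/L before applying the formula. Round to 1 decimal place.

SCr = 233 / 88.4 = 2.636 mg/dL
CrCl = (140 − 22) × 41.4 / (72 × 2.636) = 4885.2 / 189.79 ≈ 25.7 mL/min

25.7 mL/min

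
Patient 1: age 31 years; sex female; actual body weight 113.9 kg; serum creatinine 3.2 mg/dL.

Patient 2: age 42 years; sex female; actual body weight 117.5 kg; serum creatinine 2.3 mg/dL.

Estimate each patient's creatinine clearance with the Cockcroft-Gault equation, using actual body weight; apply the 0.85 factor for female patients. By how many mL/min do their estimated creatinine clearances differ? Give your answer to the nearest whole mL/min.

13 mL/min

Patient 1: CrCl = (140 − 31) × 113.9 / (72 × 3.2) × 0.85 = 12415.1 / 230.40 × 0.85 ≈ 45.8 mL/min
Patient 2: CrCl = (140 − 42) × 117.5 / (72 × 2.3) × 0.85 = 11515.0 / 165.60 × 0.85 ≈ 59.1 mL/min
|45.8 − 59.1| = 13.3 mL/min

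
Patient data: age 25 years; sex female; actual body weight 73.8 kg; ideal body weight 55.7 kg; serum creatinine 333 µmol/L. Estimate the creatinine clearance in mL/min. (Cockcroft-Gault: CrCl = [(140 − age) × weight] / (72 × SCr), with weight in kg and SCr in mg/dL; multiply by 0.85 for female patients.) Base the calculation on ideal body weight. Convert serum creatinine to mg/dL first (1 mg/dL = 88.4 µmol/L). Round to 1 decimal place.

SCr = 333 / 88.4 = 3.767 mg/dL
CrCl = (140 − 25) × 55.7 / (72 × 3.767) × 0.85 = 6405.5 / 271.22 × 0.85 ≈ 20.1 mL/min

20.1 mL/min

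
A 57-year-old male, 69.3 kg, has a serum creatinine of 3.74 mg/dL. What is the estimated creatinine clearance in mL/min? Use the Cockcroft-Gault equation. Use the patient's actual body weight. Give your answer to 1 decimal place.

CrCl = (140 − 57) × 69.3 / (72 × 3.74) = 5751.9 / 269.28 ≈ 21.4 mL/min

21.4 mL/min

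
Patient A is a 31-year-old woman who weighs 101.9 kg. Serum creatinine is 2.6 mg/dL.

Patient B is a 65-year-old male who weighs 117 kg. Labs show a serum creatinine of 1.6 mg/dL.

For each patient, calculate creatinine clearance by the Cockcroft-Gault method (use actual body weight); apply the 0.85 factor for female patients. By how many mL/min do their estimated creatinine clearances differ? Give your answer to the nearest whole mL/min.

26 mL/min

Patient A: CrCl = (140 − 31) × 101.9 / (72 × 2.6) × 0.85 = 11107.1 / 187.20 × 0.85 ≈ 50.4 mL/min
Patient B: CrCl = (140 − 65) × 117 / (72 × 1.6) = 8775.0 / 115.20 ≈ 76.2 mL/min
|50.4 − 76.2| = 25.8 mL/min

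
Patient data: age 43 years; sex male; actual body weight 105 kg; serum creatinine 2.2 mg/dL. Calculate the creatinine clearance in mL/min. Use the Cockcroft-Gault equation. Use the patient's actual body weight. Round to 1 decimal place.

CrCl = (140 − 43) × 105 / (72 × 2.2) = 10185.0 / 158.40 ≈ 64.3 mL/min

64.3 mL/min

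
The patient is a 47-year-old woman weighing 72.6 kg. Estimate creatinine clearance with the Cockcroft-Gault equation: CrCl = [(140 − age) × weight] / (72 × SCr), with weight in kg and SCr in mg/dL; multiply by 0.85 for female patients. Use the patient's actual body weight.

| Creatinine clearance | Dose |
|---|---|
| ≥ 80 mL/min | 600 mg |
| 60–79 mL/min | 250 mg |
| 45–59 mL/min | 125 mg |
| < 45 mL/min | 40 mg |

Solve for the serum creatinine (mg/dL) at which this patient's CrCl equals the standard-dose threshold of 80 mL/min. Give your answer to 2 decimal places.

1.00 mg/dL

Standard dose requires CrCl ≥ 80 mL/min.
Set (140 − 47) × 72.6 × 0.85 / (72 × SCr) = 80
SCr = (140 − 47) × 72.6 × 0.85 / (72 × 80) = 0.996 mg/dL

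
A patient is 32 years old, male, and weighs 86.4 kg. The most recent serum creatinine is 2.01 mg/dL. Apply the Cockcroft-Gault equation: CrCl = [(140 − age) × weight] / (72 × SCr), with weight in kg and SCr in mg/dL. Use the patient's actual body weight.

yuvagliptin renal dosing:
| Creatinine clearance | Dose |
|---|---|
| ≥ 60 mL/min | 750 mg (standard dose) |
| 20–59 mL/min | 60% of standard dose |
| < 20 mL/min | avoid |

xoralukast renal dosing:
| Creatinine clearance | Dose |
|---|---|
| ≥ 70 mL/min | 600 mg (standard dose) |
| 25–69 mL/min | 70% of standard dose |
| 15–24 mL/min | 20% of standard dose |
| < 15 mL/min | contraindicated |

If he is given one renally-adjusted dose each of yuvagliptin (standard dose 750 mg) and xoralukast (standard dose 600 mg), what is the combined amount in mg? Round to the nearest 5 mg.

1170 mg

CrCl = (140 − 32) × 86.4 / (72 × 2.01) = 9331.2 / 144.72 ≈ 64.5 mL/min
CrCl ≈ 64 mL/min.
yuvagliptin: ≥ 60 mL/min → 100% of 750 mg = 750 mg.
xoralukast: 25–69 mL/min → 70% of 600 mg = 420 mg.
Total = 750 + 420 = 1170 mg.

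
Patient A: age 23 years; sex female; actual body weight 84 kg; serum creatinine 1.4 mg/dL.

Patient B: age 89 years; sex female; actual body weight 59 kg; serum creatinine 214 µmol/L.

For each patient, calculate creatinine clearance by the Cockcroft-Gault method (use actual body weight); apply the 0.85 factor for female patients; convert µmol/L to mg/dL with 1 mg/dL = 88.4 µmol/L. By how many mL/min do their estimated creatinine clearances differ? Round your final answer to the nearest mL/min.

Patient A: CrCl = (140 − 23) × 84 / (72 × 1.4) × 0.85 = 9828.0 / 100.80 × 0.85 ≈ 82.9 mL/min
Patient B: SCr = 214 / 88.4 = 2.421 mg/dL
Patient B: CrCl = (140 − 89) × 59 / (72 × 2.421) × 0.85 = 3009.0 / 174.31 × 0.85 ≈ 14.7 mL/min
|82.9 − 14.7| = 68.2 mL/min

68 mL/min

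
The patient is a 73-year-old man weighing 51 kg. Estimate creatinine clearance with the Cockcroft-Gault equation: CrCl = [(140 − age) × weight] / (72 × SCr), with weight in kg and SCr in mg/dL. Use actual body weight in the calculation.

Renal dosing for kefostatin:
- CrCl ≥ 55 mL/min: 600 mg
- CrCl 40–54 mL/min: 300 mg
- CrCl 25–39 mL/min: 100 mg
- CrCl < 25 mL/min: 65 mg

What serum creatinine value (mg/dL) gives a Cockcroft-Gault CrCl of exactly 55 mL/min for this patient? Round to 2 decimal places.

0.86 mg/dL

Standard dose requires CrCl ≥ 55 mL/min.
Set (140 − 73) × 51 / (72 × SCr) = 55
SCr = (140 − 73) × 51 / (72 × 55) = 0.863 mg/dL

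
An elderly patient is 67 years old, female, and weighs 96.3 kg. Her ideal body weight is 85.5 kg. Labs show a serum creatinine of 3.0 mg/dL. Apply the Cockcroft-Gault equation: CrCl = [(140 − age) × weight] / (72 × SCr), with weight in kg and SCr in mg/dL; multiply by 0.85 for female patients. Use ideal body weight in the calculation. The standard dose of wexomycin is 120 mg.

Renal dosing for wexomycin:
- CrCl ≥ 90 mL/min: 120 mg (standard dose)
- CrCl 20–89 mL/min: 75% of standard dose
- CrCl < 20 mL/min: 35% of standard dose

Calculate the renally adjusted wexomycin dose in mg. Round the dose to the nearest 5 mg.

CrCl = (140 − 67) × 85.5 / (72 × 3) × 0.85 = 6241.5 / 216.00 × 0.85 ≈ 24.6 mL/min
CrCl ≈ 25 mL/min → bracket 20–89 mL/min.
75% of 120 mg = 90 mg

90 mg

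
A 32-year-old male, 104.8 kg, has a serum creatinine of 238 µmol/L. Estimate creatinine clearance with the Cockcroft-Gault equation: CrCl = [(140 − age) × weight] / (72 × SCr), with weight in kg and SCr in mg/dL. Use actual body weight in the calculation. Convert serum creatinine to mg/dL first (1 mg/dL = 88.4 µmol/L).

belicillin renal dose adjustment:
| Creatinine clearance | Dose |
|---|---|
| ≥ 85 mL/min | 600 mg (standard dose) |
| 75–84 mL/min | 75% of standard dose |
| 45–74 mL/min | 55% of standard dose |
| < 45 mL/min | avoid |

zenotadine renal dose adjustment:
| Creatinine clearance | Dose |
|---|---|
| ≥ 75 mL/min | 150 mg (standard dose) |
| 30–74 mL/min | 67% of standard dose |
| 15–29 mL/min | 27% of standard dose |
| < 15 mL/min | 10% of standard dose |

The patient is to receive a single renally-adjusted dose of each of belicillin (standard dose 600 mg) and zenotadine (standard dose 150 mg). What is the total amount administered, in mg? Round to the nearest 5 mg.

SCr = 238 / 88.4 = 2.692 mg/dL
CrCl = (140 − 32) × 104.8 / (72 × 2.692) = 11318.4 / 193.82 ≈ 58.4 mL/min
CrCl ≈ 58 mL/min.
belicillin: 45–74 mL/min → 55% of 600 mg = 330 mg.
zenotadine: 30–74 mL/min → 67% of 150 mg = 100.5 mg.
Total = 330 + 100.5 = 430.5 mg.

430 mg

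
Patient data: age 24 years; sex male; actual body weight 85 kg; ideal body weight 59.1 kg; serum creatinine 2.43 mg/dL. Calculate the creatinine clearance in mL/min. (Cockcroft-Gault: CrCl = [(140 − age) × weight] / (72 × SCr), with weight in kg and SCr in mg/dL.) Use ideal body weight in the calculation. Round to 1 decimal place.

39.2 mL/min

CrCl = (140 − 24) × 59.1 / (72 × 2.43) = 6855.6 / 174.96 ≈ 39.2 mL/min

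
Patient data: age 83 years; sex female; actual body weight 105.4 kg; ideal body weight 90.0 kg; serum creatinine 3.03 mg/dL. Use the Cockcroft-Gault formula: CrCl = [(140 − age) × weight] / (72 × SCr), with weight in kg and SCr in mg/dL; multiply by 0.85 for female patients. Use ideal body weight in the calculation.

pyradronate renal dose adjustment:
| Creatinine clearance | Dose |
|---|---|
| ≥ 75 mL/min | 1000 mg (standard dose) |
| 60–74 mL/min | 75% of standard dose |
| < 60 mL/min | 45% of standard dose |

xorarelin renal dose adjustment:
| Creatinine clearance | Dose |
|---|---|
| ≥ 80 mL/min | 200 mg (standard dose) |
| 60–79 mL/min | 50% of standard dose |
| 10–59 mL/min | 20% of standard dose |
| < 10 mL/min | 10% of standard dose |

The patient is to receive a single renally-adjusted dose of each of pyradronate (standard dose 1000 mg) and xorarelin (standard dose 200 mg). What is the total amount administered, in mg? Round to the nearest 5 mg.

CrCl = (140 − 83) × 90 / (72 × 3.03) × 0.85 = 5130.0 / 218.16 × 0.85 ≈ 20.0 mL/min
CrCl ≈ 20 mL/min.
pyradronate: < 60 mL/min → 45% of 1000 mg = 450 mg.
xorarelin: 10–59 mL/min → 20% of 200 mg = 40 mg.
Total = 450 + 40 = 490 mg.

490 mg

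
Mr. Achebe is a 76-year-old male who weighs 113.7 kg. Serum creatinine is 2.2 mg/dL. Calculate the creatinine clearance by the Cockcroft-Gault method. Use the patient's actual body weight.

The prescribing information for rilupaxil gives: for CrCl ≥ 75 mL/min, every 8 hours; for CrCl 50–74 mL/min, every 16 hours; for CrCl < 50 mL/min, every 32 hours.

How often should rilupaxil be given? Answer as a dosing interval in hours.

every 32 hours

CrCl = (140 − 76) × 113.7 / (72 × 2.2) = 7276.8 / 158.40 ≈ 45.9 mL/min
CrCl ≈ 46 mL/min → bracket < 50 mL/min → every 32 hours.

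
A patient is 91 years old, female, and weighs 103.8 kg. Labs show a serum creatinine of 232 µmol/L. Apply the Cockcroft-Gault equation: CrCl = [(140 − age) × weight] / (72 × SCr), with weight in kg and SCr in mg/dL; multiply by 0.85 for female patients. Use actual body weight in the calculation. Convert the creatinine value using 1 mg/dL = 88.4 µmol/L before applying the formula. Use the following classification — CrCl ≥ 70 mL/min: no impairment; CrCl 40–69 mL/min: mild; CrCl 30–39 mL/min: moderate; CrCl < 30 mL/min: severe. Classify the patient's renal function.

SCr = 232 / 88.4 = 2.624 mg/dL
CrCl = (140 − 91) × 103.8 / (72 × 2.624) × 0.85 = 5086.2 / 188.93 × 0.85 ≈ 22.9 mL/min
23 mL/min falls in the 'severe' range.

severe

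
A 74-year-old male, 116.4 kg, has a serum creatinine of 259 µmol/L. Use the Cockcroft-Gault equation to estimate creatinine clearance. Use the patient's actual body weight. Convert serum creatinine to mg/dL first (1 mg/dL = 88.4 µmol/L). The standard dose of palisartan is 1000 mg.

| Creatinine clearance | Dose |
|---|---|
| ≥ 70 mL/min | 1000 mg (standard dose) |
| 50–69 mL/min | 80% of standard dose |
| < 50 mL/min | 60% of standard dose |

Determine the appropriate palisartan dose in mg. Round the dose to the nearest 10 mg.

SCr = 259 / 88.4 = 2.93 mg/dL
CrCl = (140 − 74) × 116.4 / (72 × 2.93) = 7682.4 / 210.96 ≈ 36.4 mL/min
CrCl ≈ 36 mL/min → bracket < 50 mL/min.
60% of 1000 mg = 600 mg

600 mg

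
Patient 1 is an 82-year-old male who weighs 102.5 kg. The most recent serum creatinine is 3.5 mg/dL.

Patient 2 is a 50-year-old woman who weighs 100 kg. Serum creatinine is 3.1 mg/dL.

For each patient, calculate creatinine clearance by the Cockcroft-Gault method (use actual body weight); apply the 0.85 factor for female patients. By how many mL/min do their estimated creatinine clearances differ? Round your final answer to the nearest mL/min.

11 mL/min

Patient 1: CrCl = (140 − 82) × 102.5 / (72 × 3.5) = 5945.0 / 252.00 ≈ 23.6 mL/min
Patient 2: CrCl = (140 − 50) × 100 / (72 × 3.1) × 0.85 = 9000.0 / 223.20 × 0.85 ≈ 34.3 mL/min
|23.6 − 34.3| = 10.7 mL/min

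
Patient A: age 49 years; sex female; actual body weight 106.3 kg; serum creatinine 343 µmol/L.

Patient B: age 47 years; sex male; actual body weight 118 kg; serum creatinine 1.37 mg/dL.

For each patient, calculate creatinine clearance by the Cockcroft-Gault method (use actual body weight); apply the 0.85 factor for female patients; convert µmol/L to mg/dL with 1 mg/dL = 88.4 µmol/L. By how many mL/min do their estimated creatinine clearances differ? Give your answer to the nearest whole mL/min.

Patient A: SCr = 343 / 88.4 = 3.88 mg/dL
Patient A: CrCl = (140 − 49) × 106.3 / (72 × 3.88) × 0.85 = 9673.3 / 279.36 × 0.85 ≈ 29.4 mL/min
Patient B: CrCl = (140 − 47) × 118 / (72 × 1.37) = 10974.0 / 98.64 ≈ 111.3 mL/min
|29.4 − 111.3| = 81.9 mL/min

82 mL/min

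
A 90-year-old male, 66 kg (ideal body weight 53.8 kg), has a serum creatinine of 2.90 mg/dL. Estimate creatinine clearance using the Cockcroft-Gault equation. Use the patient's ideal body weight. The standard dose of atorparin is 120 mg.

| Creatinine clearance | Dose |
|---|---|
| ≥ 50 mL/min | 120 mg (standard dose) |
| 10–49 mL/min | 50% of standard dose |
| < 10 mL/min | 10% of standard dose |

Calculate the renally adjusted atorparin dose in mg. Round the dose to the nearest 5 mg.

CrCl = (140 − 90) × 53.8 / (72 × 2.9) = 2690.0 / 208.80 ≈ 12.9 mL/min
CrCl ≈ 13 mL/min → bracket 10–49 mL/min.
50% of 120 mg = 60 mg

60 mg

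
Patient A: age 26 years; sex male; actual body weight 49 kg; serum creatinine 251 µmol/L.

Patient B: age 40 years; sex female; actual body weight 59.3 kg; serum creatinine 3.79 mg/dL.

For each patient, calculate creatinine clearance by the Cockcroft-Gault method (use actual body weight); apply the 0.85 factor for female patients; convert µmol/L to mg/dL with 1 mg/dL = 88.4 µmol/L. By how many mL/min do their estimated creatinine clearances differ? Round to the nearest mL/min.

Patient A: SCr = 251 / 88.4 = 2.839 mg/dL
Patient A: CrCl = (140 − 26) × 49 / (72 × 2.839) = 5586.0 / 204.41 ≈ 27.3 mL/min
Patient B: CrCl = (140 − 40) × 59.3 / (72 × 3.79) × 0.85 = 5930.0 / 272.88 × 0.85 ≈ 18.5 mL/min
|27.3 − 18.5| = 8.8 mL/min

9 mL/min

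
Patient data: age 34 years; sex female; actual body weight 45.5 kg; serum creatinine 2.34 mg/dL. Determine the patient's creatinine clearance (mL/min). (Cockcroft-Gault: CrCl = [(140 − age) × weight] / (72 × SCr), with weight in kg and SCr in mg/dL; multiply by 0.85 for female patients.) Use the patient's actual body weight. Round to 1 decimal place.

CrCl = (140 − 34) × 45.5 / (72 × 2.34) × 0.85 = 4823.0 / 168.48 × 0.85 ≈ 24.3 mL/min

24.3 mL/min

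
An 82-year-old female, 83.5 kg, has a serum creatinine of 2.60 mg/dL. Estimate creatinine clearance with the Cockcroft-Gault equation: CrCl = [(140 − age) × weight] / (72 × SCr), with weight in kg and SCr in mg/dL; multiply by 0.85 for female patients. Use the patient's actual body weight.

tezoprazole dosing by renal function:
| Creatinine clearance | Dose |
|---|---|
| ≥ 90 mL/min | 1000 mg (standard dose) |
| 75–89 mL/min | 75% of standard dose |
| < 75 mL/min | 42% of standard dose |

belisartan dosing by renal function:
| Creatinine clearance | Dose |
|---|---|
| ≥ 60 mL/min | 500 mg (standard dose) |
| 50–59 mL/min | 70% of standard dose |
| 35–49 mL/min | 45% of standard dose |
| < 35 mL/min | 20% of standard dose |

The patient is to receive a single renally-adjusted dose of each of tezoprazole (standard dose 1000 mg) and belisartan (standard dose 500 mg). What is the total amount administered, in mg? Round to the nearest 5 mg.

520 mg

CrCl = (140 − 82) × 83.5 / (72 × 2.6) × 0.85 = 4843.0 / 187.20 × 0.85 ≈ 22.0 mL/min
CrCl ≈ 22 mL/min.
tezoprazole: < 75 mL/min → 42% of 1000 mg = 420 mg.
belisartan: < 35 mL/min → 20% of 500 mg = 100 mg.
Total = 420 + 100 = 520 mg.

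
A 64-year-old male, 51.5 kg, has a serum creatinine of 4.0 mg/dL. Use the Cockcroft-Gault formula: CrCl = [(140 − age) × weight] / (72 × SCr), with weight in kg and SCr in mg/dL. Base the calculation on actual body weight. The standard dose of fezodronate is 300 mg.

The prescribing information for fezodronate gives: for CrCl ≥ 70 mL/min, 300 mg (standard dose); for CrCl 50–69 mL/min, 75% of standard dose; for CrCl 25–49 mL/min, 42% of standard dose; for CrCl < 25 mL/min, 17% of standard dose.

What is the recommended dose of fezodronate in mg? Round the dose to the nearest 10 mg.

CrCl = (140 − 64) × 51.5 / (72 × 4) = 3914.0 / 288.00 ≈ 13.6 mL/min
CrCl ≈ 14 mL/min → bracket < 25 mL/min.
17% of 300 mg = 51 mg → 50 mg

50 mg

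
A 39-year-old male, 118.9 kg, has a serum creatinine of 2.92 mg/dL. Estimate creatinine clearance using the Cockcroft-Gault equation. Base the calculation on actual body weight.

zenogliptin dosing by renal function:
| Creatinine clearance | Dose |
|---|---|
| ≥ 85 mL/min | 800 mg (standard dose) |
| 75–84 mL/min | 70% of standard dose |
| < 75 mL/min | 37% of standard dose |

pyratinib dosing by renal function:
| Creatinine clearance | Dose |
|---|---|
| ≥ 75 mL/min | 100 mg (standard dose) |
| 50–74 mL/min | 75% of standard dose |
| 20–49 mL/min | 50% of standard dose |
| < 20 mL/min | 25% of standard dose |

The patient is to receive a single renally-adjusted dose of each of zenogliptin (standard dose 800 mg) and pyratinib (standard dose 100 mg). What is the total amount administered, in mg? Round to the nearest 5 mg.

CrCl = (140 − 39) × 118.9 / (72 × 2.92) = 12008.9 / 210.24 ≈ 57.1 mL/min
CrCl ≈ 57 mL/min.
zenogliptin: < 75 mL/min → 37% of 800 mg = 296 mg.
pyratinib: 50–74 mL/min → 75% of 100 mg = 75 mg.
Total = 296 + 75 = 371 mg.

370 mg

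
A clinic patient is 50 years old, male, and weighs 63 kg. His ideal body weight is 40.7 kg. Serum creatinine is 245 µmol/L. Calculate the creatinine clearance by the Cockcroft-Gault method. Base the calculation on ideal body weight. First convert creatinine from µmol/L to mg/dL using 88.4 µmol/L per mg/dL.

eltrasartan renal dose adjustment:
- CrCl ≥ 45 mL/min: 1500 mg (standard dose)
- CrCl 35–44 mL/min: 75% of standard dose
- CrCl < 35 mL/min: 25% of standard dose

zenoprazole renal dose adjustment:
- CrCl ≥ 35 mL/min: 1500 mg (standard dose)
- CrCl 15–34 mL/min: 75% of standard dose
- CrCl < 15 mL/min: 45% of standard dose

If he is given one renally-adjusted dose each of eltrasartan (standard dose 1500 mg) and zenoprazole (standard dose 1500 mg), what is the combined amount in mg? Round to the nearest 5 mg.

1500 mg

SCr = 245 / 88.4 = 2.771 mg/dL
CrCl = (140 − 50) × 40.7 / (72 × 2.771) = 3663.0 / 199.51 ≈ 18.4 mL/min
CrCl ≈ 18 mL/min.
eltrasartan: < 35 mL/min → 25% of 1500 mg = 375 mg.
zenoprazole: 15–34 mL/min → 75% of 1500 mg = 1125 mg.
Total = 375 + 1125 = 1500 mg.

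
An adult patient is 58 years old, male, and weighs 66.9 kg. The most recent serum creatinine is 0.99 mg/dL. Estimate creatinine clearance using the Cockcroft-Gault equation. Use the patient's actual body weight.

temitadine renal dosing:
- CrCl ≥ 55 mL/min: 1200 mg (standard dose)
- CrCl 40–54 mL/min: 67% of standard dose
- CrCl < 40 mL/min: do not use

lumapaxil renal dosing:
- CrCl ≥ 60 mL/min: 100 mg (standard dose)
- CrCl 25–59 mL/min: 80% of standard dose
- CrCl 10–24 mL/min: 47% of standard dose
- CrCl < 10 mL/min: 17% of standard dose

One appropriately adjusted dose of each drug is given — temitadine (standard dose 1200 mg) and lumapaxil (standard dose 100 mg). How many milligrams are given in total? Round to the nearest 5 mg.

1300 mg

CrCl = (140 − 58) × 66.9 / (72 × 0.99) = 5485.8 / 71.28 ≈ 77.0 mL/min
CrCl ≈ 77 mL/min.
temitadine: ≥ 55 mL/min → 100% of 1200 mg = 1200 mg.
lumapaxil: ≥ 60 mL/min → 100% of 100 mg = 100 mg.
Total = 1200 + 100 = 1300 mg.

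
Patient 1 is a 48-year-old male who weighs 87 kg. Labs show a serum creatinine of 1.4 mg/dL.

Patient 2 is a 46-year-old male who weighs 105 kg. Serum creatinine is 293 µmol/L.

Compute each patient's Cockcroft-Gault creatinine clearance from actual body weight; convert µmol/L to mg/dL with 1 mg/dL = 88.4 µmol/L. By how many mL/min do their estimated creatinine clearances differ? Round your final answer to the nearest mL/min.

Patient 1: CrCl = (140 − 48) × 87 / (72 × 1.4) = 8004.0 / 100.80 ≈ 79.4 mL/min
Patient 2: SCr = 293 / 88.4 = 3.314 mg/dL
Patient 2: CrCl = (140 − 46) × 105 / (72 × 3.314) = 9870.0 / 238.61 ≈ 41.4 mL/min
|79.4 − 41.4| = 38.0 mL/min

38 mL/min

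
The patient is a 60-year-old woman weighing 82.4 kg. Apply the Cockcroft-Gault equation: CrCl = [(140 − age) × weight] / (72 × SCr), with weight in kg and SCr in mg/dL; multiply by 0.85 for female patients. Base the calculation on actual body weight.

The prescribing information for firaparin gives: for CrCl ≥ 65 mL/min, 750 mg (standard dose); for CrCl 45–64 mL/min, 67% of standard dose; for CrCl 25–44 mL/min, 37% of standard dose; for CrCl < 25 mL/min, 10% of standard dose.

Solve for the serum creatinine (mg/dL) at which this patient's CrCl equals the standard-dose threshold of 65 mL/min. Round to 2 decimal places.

Standard dose requires CrCl ≥ 65 mL/min.
Set (140 − 60) × 82.4 × 0.85 / (72 × SCr) = 65
SCr = (140 − 60) × 82.4 × 0.85 / (72 × 65) = 1.197 mg/dL

1.20 mg/dL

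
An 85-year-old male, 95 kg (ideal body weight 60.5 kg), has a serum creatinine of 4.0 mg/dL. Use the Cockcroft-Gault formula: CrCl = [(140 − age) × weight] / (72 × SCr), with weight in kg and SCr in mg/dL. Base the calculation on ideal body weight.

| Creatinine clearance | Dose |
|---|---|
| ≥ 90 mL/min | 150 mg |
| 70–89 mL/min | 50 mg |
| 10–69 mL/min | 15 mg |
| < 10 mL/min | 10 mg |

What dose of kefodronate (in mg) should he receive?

15 mg

CrCl = (140 − 85) × 60.5 / (72 × 4) = 3327.5 / 288.00 ≈ 11.6 mL/min
CrCl ≈ 12 mL/min → bracket 10–69 mL/min.
Dose for this bracket: 15 mg.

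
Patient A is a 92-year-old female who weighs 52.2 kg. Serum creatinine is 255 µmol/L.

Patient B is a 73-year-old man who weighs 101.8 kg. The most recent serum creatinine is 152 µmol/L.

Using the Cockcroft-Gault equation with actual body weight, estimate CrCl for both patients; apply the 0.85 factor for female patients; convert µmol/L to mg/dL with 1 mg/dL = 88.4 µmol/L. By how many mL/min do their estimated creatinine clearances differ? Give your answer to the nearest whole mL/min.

45 mL/min

Patient A: SCr = 255 / 88.4 = 2.885 mg/dL
Patient A: CrCl = (140 − 92) × 52.2 / (72 × 2.885) × 0.85 = 2505.6 / 207.72 × 0.85 ≈ 10.3 mL/min
Patient B: SCr = 152 / 88.4 = 1.719 mg/dL
Patient B: CrCl = (140 − 73) × 101.8 / (72 × 1.719) = 6820.6 / 123.77 ≈ 55.1 mL/min
|10.3 − 55.1| = 44.8 mL/min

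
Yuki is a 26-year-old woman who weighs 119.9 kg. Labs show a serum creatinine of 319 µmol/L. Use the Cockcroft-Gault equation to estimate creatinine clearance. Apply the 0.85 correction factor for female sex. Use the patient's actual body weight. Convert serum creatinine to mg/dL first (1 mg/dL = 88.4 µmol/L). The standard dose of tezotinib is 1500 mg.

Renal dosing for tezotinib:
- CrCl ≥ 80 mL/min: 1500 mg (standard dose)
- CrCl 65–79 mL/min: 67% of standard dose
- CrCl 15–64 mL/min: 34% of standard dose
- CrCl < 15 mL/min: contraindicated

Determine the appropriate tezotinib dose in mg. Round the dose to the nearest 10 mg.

510 mg

SCr = 319 / 88.4 = 3.609 mg/dL
CrCl = (140 − 26) × 119.9 / (72 × 3.609) × 0.85 = 13668.6 / 259.85 × 0.85 ≈ 44.7 mL/min
CrCl ≈ 45 mL/min → bracket 15–64 mL/min.
34% of 1500 mg = 510 mg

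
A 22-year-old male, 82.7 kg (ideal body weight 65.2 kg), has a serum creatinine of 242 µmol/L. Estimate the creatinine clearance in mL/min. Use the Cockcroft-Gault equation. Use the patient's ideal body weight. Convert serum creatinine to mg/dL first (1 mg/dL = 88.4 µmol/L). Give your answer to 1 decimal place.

SCr = 242 / 88.4 = 2.738 mg/dL
CrCl = (140 − 22) × 65.2 / (72 × 2.738) = 7693.6 / 197.14 ≈ 39.0 mL/min

39.0 mL/min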